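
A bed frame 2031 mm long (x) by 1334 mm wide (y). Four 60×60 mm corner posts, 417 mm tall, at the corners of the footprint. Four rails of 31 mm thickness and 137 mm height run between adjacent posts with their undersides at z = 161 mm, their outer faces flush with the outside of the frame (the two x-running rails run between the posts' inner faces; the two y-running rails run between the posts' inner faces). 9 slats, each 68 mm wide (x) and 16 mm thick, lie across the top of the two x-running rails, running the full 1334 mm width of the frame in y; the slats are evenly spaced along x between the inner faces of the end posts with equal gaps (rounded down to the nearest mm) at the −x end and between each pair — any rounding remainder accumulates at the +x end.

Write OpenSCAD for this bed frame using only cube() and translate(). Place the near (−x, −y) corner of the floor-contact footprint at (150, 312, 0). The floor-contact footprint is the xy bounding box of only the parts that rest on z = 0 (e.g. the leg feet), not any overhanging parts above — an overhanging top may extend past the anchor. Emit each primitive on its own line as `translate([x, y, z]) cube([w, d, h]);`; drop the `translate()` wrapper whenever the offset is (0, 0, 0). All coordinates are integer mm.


translate([150, 312, 0]) cube([60, 60, 417]);
translate([150, 1586, 0]) cube([60, 60, 417]);
translate([2121, 312, 0]) cube([60, 60, 417]);
translate([2121, 1586, 0]) cube([60, 60, 417]);
translate([210, 312, 161]) cube([1911, 31, 137]);
translate([210, 1615, 161]) cube([1911, 31, 137]);
translate([150, 372, 161]) cube([31, 1214, 137]);
translate([2150, 372, 161]) cube([31, 1214, 137]);
translate([339, 312, 298]) cube([68, 1334, 16]);
translate([536, 312, 298]) cube([68, 1334, 16]);
translate([733, 312, 298]) cube([68, 1334, 16]);
translate([930, 312, 298]) cube([68, 1334, 16]);
translate([1127, 312, 298]) cube([68, 1334, 16]);
translate([1324, 312, 298]) cube([68, 1334, 16]);
translate([1521, 312, 298]) cube([68, 1334, 16]);
translate([1718, 312, 298]) cube([68, 1334, 16]);
translate([1915, 312, 298]) cube([68, 1334, 16]);


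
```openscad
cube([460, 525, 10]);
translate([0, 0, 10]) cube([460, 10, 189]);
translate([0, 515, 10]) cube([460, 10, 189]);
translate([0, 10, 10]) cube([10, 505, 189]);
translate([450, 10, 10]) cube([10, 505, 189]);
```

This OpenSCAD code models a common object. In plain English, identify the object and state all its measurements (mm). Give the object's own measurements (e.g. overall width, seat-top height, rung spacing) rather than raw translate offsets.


An open-topped rectangular box: outside dimensions 460×525×199 mm, with a uniform wall and base thickness of 10 mm. The base is a full 460×525 slab on the floor; four walls sit on top of the base. The front and back walls (the −y and +y sides) span the full width; the two side walls fit between them.


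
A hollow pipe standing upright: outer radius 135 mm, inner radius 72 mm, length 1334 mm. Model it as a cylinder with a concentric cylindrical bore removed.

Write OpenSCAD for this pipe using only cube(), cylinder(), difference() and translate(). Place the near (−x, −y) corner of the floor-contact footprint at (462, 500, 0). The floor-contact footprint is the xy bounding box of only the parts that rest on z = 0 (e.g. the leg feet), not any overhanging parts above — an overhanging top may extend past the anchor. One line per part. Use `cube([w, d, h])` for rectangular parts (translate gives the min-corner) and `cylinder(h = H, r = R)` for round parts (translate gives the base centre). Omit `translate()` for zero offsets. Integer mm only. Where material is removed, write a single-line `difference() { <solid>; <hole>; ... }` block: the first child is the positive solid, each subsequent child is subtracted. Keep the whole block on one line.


difference() { translate([597, 635, 0]) cylinder(h = 1334, r = 135); translate([597, 635, 0]) cylinder(h = 1334, r = 72); }


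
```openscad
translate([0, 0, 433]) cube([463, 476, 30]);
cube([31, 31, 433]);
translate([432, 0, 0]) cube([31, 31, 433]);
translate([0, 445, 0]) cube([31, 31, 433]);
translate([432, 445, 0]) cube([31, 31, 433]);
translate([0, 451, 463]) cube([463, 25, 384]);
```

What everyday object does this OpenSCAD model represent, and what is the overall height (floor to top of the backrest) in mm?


A chair. The overall height is 847 mm.

A slab on four corner posts with a tall panel at the back — a chair. The seat slab sits at z = 433 with thickness 30, and the 384 mm backrest starts at the seat top, so the overall height is 433 + 30 + 384 = 847 mm.


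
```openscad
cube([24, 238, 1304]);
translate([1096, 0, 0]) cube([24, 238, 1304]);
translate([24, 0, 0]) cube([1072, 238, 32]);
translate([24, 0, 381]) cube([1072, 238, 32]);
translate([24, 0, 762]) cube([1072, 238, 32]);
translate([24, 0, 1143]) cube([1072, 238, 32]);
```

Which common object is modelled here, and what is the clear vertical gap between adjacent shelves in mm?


A bookshelf. The clear shelf gap is 349 mm.

Two tall side panels with 4 horizontal boards between them — a bookshelf. The first two shelf undersides are at z = 0 and z = 381; with shelf thickness 32, the clear gap is 381 − 0 − 32 = 349 mm.


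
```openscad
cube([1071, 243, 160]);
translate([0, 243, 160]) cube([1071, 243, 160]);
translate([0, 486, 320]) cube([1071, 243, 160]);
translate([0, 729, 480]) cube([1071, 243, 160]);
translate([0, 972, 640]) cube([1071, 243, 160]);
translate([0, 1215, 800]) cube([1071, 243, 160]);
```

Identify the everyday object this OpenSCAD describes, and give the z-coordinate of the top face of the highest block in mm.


A staircase. The total rise is 960 mm.

6 identical blocks, each offset up and back from the previous — a staircase. Each step is 160 mm tall and there are 6 of them, so the total rise is 6 × 160 = 960 mm.


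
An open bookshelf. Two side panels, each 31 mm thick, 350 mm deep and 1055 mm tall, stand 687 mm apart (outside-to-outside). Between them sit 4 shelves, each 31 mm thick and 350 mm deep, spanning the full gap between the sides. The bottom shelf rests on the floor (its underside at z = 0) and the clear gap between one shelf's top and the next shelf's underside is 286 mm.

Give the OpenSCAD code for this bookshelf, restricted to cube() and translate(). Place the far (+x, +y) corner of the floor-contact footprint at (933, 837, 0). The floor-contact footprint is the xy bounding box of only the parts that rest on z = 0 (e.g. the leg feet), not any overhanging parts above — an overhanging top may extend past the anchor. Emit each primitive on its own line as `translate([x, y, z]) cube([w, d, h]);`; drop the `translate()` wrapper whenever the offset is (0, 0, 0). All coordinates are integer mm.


translate([246, 487, 0]) cube([31, 350, 1055]);
translate([902, 487, 0]) cube([31, 350, 1055]);
translate([277, 487, 0]) cube([625, 350, 31]);
translate([277, 487, 317]) cube([625, 350, 31]);
translate([277, 487, 634]) cube([625, 350, 31]);
translate([277, 487, 951]) cube([625, 350, 31]);


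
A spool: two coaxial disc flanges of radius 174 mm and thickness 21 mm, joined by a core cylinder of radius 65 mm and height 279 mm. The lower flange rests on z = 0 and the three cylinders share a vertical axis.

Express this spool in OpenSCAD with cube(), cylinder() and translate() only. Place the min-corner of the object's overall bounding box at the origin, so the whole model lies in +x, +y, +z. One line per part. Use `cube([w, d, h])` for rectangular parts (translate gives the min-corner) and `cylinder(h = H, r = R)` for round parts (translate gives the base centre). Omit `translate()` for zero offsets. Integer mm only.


translate([174, 174, 0]) cylinder(h = 21, r = 174);
translate([174, 174, 21]) cylinder(h = 279, r = 65);
translate([174, 174, 300]) cylinder(h = 21, r = 174);


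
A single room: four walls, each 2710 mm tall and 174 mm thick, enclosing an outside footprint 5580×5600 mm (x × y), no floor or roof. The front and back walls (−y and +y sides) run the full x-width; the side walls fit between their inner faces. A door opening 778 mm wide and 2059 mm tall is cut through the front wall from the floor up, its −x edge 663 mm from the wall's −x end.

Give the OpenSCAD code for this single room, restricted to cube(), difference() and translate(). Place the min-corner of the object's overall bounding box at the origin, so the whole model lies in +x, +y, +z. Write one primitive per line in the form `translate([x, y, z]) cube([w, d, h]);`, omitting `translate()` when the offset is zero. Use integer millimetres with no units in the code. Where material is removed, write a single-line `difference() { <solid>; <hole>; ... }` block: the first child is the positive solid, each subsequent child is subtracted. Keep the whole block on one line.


difference() { cube([5580, 174, 2710]); translate([663, 0, 0]) cube([778, 174, 2059]); }
translate([0, 5426, 0]) cube([5580, 174, 2710]);
translate([0, 174, 0]) cube([174, 5252, 2710]);
translate([5406, 174, 0]) cube([174, 5252, 2710]);


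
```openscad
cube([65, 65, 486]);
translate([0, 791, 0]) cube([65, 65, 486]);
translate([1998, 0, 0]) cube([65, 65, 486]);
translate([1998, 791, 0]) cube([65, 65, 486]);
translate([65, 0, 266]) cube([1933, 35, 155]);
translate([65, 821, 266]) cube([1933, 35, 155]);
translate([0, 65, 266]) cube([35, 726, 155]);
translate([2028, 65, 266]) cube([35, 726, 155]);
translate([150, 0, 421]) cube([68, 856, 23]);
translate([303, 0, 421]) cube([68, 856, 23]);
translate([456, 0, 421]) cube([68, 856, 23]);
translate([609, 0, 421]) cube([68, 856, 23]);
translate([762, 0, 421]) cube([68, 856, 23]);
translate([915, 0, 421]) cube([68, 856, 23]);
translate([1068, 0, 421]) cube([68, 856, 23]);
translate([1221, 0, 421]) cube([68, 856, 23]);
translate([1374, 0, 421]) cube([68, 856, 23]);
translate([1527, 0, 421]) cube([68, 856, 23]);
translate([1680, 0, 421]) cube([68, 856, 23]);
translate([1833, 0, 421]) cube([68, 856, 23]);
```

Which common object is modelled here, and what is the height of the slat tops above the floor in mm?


A bed frame. The slat-top height is 444 mm.

Four posts, four rails, and a row of slats — a bed frame. Slats sit on the rails at z = 266 + 155 = 421; with slat thickness 23, the top is 444 mm.


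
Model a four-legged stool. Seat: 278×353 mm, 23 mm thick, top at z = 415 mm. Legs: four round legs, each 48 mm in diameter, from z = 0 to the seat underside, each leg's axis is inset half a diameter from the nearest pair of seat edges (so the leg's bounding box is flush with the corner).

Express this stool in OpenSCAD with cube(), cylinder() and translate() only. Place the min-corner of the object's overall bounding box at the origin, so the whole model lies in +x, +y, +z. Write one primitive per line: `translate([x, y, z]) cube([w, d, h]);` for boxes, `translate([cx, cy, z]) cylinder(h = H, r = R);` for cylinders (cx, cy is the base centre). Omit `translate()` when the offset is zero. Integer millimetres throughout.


// leg_h = 415 - 23 = 392
translate([0, 0, 392]) cube([278, 353, 23]);
translate([24, 24, 0]) cylinder(h = 392, r = 24);
translate([254, 24, 0]) cylinder(h = 392, r = 24);
translate([24, 329, 0]) cylinder(h = 392, r = 24);
translate([254, 329, 0]) cylinder(h = 392, r = 24);


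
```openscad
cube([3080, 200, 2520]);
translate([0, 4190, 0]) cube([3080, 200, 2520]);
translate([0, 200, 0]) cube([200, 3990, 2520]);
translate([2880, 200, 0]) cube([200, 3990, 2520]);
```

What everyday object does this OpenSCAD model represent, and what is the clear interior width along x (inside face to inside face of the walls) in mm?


A house (or room) frame. The interior width is 2680 mm.

Four 2520 mm walls enclosing a rectangle with no floor or roof — a room or house frame. Outside width is 3080 mm and wall thickness is 200 mm, so the interior width is 3080 − 2 × 200 = 2680 mm.


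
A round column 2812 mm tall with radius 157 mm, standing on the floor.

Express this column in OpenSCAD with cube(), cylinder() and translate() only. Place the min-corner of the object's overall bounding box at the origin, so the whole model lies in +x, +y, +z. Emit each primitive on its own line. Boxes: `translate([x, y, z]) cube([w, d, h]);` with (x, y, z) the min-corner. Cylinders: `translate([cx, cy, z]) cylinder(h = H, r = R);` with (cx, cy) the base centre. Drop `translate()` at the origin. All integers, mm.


translate([157, 157, 0]) cylinder(h = 2812, r = 157);


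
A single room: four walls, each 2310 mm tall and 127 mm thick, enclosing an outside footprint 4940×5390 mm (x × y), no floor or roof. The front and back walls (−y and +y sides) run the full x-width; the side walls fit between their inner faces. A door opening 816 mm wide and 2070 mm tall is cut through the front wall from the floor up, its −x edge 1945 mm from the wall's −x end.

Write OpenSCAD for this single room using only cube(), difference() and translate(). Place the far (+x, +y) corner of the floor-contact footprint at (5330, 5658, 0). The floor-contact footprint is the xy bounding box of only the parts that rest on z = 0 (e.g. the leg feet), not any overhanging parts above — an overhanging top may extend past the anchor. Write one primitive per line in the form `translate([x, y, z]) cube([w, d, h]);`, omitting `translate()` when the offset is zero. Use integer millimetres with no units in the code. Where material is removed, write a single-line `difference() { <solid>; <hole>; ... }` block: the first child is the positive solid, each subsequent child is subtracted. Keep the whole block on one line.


difference() { translate([390, 268, 0]) cube([4940, 127, 2310]); translate([2335, 268, 0]) cube([816, 127, 2070]); }
translate([390, 5531, 0]) cube([4940, 127, 2310]);
translate([390, 395, 0]) cube([127, 5136, 2310]);
translate([5203, 395, 0]) cube([127, 5136, 2310]);


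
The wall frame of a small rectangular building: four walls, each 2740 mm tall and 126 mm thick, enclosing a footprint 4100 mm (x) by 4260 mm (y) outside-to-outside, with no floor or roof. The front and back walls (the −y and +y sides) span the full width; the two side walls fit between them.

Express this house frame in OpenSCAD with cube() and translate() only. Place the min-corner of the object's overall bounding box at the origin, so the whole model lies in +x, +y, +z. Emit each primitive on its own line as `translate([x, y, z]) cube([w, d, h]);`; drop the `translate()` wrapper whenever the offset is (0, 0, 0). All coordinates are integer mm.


cube([4100, 126, 2740]);
translate([0, 4134, 0]) cube([4100, 126, 2740]);
translate([0, 126, 0]) cube([126, 4008, 2740]);
translate([3974, 126, 0]) cube([126, 4008, 2740]);


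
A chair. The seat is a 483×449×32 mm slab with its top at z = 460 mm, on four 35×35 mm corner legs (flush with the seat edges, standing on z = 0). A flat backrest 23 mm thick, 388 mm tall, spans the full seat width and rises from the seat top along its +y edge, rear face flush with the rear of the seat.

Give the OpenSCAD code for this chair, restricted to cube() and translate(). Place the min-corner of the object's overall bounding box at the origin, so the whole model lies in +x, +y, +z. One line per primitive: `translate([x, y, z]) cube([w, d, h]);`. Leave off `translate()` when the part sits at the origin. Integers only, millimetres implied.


translate([0, 0, 428]) cube([483, 449, 32]);
cube([35, 35, 428]);
translate([448, 0, 0]) cube([35, 35, 428]);
translate([0, 414, 0]) cube([35, 35, 428]);
translate([448, 414, 0]) cube([35, 35, 428]);
translate([0, 426, 460]) cube([483, 23, 388]);


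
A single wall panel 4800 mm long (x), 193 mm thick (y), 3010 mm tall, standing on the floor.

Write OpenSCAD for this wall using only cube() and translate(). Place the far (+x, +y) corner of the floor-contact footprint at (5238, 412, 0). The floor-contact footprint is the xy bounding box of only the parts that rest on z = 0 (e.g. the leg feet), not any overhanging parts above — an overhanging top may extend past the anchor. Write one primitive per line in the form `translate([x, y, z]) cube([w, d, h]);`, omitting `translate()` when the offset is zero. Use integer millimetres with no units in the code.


translate([438, 219, 0]) cube([4800, 193, 3010]);


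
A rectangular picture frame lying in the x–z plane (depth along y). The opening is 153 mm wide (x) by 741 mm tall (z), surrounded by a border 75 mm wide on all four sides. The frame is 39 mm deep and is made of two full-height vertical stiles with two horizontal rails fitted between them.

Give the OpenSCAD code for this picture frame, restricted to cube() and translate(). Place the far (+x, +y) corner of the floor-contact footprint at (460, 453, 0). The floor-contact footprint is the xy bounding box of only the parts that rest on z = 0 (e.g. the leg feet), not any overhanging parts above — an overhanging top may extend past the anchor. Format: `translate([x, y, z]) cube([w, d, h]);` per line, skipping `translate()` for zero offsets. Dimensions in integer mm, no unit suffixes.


translate([157, 414, 0]) cube([75, 39, 891]);
translate([385, 414, 0]) cube([75, 39, 891]);
translate([232, 414, 0]) cube([153, 39, 75]);
translate([232, 414, 816]) cube([153, 39, 75]);


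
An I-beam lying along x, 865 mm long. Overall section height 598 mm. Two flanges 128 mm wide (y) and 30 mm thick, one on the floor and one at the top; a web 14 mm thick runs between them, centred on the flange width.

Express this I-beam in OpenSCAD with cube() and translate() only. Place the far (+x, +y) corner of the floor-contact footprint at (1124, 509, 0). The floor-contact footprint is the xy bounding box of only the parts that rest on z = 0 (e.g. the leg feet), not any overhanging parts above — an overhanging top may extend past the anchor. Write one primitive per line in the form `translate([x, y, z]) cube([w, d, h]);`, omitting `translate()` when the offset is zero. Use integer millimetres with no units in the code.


translate([259, 381, 0]) cube([865, 128, 30]);
translate([259, 438, 30]) cube([865, 14, 538]);
translate([259, 381, 568]) cube([865, 128, 30]);


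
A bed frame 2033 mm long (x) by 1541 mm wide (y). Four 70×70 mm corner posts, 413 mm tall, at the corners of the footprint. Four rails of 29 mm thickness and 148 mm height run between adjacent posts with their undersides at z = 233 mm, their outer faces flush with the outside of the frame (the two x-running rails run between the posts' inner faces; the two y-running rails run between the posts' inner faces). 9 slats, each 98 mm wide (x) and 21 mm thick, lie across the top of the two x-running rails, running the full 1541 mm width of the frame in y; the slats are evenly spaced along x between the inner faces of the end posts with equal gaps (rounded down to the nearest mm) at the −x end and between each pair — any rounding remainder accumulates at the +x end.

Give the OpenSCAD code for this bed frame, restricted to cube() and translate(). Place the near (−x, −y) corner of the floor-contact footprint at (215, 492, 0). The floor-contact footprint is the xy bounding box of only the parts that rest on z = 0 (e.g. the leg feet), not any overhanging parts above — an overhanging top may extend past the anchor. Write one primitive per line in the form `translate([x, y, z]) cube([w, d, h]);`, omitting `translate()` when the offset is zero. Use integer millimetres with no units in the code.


// slat z = rail_z + rail_h = 233 + 148 = 381
// slat gap = ⌊(1893 − 9·98) / 10⌋ = 101
translate([215, 492, 0]) cube([70, 70, 413]);
translate([215, 1963, 0]) cube([70, 70, 413]);
translate([2178, 492, 0]) cube([70, 70, 413]);
translate([2178, 1963, 0]) cube([70, 70, 413]);
translate([285, 492, 233]) cube([1893, 29, 148]);
translate([285, 2004, 233]) cube([1893, 29, 148]);
translate([215, 562, 233]) cube([29, 1401, 148]);
translate([2219, 562, 233]) cube([29, 1401, 148]);
translate([386, 492, 381]) cube([98, 1541, 21]);
translate([585, 492, 381]) cube([98, 1541, 21]);
translate([784, 492, 381]) cube([98, 1541, 21]);
translate([983, 492, 381]) cube([98, 1541, 21]);
translate([1182, 492, 381]) cube([98, 1541, 21]);
translate([1381, 492, 381]) cube([98, 1541, 21]);
translate([1580, 492, 381]) cube([98, 1541, 21]);
translate([1779, 492, 381]) cube([98, 1541, 21]);
translate([1978, 492, 381]) cube([98, 1541, 21]);


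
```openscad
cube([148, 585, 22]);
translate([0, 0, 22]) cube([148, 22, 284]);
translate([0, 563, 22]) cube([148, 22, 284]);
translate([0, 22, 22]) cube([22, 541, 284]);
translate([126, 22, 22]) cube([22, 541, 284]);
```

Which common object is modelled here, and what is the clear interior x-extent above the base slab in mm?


An open box. The internal width is 104 mm.

A 148×585 base slab with four walls standing on it — an open box. The base is 148 mm wide and the walls are 22 mm thick, so the internal width is 148 − 2 × 22 = 104 mm.


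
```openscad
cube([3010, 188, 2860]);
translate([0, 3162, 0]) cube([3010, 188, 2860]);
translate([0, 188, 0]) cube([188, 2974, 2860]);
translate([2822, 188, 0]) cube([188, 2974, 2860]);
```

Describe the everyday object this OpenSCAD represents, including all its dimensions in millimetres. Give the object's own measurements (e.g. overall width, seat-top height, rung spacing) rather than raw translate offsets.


The wall frame of a small rectangular building: four walls, each 2860 mm tall and 188 mm thick, enclosing a footprint 3010 mm (x) by 3350 mm (y) outside-to-outside, with no floor or roof. The front and back walls (the −y and +y sides) span the full width; the two side walls fit between them.


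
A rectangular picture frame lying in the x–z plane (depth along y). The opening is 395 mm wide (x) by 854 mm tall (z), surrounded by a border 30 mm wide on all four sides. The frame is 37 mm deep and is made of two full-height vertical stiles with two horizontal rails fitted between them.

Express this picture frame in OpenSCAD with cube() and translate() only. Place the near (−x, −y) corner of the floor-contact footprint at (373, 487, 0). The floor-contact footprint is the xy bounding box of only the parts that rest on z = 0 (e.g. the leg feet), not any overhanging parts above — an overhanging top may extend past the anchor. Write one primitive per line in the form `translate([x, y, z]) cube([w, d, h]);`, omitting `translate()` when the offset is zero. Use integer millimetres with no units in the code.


translate([373, 487, 0]) cube([30, 37, 914]);
translate([798, 487, 0]) cube([30, 37, 914]);
translate([403, 487, 0]) cube([395, 37, 30]);
translate([403, 487, 884]) cube([395, 37, 30]);


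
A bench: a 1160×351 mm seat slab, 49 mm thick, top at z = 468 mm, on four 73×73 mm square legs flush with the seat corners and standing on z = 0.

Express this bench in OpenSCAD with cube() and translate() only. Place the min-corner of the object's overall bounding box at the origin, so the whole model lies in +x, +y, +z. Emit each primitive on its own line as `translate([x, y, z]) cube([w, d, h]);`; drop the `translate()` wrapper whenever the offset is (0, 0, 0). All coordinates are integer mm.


// leg_h = 468 − 49 = 419
translate([0, 0, 419]) cube([1160, 351, 49]);
cube([73, 73, 419]);
translate([0, 278, 0]) cube([73, 73, 419]);
translate([1087, 0, 0]) cube([73, 73, 419]);
translate([1087, 278, 0]) cube([73, 73, 419]);


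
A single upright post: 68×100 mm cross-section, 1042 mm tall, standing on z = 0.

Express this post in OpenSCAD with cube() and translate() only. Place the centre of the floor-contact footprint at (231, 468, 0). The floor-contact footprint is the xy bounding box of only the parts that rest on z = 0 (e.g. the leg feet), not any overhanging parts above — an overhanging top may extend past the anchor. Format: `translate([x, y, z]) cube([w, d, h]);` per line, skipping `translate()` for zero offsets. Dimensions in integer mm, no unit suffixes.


translate([197, 418, 0]) cube([68, 100, 1042]);


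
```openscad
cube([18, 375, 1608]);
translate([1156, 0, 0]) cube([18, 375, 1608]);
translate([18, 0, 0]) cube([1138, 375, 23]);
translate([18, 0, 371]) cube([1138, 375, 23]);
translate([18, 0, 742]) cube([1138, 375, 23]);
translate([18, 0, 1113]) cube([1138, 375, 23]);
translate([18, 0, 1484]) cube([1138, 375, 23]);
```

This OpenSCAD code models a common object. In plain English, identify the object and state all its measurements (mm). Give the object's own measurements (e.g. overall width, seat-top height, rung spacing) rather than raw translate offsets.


An open bookshelf. Two side panels, each 18 mm thick, 375 mm deep and 1608 mm tall, stand 1174 mm apart (outside-to-outside). Between them sit 5 shelves, each 23 mm thick and 375 mm deep, spanning the full gap between the sides. The bottom shelf rests on the floor (its underside at z = 0) and the clear gap between one shelf's top and the next shelf's underside is 348 mm.


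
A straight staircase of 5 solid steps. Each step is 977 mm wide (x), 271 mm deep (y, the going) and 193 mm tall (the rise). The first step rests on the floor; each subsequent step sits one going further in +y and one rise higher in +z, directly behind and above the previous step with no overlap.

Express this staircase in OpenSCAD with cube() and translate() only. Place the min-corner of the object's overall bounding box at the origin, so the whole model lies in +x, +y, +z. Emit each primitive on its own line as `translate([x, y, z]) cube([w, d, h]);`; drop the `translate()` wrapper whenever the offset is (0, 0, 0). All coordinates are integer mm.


cube([977, 271, 193]);
translate([0, 271, 193]) cube([977, 271, 193]);
translate([0, 542, 386]) cube([977, 271, 193]);
translate([0, 813, 579]) cube([977, 271, 193]);
translate([0, 1084, 772]) cube([977, 271, 193]);


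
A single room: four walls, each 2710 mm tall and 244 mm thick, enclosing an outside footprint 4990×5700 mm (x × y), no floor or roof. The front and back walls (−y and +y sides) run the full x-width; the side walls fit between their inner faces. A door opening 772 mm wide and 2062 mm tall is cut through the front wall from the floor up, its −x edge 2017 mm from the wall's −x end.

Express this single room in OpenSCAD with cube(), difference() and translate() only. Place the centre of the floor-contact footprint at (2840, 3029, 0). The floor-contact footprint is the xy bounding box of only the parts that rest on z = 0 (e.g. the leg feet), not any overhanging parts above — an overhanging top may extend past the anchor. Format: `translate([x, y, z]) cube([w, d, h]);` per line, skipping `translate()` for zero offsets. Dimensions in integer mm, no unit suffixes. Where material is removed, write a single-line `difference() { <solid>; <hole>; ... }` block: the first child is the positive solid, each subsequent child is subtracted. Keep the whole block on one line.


difference() { translate([345, 179, 0]) cube([4990, 244, 2710]); translate([2362, 179, 0]) cube([772, 244, 2062]); }
translate([345, 5635, 0]) cube([4990, 244, 2710]);
translate([345, 423, 0]) cube([244, 5212, 2710]);
translate([5091, 423, 0]) cube([244, 5212, 2710]);


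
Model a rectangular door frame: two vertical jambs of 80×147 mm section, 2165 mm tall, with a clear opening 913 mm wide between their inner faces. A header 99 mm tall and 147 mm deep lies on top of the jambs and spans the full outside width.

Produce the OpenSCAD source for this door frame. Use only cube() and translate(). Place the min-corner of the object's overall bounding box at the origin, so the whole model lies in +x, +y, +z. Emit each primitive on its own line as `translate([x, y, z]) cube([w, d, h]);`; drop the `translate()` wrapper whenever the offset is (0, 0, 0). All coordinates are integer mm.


cube([80, 147, 2165]);
translate([993, 0, 0]) cube([80, 147, 2165]);
translate([0, 0, 2165]) cube([1073, 147, 99]);


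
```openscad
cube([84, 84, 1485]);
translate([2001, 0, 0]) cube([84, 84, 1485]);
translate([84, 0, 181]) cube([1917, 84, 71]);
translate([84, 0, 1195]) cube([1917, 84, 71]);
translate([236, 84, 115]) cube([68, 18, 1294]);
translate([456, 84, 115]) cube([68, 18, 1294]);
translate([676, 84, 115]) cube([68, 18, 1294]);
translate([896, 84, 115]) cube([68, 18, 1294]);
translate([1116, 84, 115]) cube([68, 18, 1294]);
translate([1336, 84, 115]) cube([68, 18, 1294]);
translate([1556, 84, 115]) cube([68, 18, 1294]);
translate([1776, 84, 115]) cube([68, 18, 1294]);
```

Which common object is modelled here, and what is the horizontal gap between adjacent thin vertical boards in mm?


A fence section. The picket gap is 152 mm.

Two posts, two rails, 8 pickets — a fence section. Span 1917 mm holds 8 pickets of 68 mm with 9 equal gaps: ⌊(1917 − 8·68) / 9⌋ = 152 mm.


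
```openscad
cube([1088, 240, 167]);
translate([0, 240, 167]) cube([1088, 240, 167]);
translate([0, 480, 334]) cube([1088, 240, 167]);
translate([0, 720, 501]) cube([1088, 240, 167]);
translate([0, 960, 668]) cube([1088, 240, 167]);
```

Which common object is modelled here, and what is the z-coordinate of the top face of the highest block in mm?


A staircase. The total rise is 835 mm.

5 identical blocks, each offset up and back from the previous — a staircase. Each step is 167 mm tall and there are 5 of them, so the total rise is 5 × 167 = 835 mm.


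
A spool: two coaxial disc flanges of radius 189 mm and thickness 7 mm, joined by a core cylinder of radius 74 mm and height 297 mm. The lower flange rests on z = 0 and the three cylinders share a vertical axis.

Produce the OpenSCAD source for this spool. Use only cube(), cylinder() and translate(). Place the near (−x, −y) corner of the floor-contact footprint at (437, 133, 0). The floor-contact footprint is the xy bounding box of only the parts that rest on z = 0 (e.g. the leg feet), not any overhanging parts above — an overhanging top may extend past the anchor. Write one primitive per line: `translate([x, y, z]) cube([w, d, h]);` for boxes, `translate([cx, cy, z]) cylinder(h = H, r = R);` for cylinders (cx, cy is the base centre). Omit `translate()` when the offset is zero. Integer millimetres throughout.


translate([626, 322, 0]) cylinder(h = 7, r = 189);
translate([626, 322, 7]) cylinder(h = 297, r = 74);
translate([626, 322, 304]) cylinder(h = 7, r = 189);


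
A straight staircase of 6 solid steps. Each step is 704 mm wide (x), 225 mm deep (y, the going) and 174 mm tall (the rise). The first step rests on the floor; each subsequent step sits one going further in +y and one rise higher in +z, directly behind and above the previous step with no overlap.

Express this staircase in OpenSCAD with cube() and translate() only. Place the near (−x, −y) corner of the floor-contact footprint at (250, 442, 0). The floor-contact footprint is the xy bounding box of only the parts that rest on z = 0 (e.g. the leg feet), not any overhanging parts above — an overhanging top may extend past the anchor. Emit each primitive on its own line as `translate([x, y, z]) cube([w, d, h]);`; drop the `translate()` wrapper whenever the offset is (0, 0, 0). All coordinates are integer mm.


translate([250, 442, 0]) cube([704, 225, 174]);
translate([250, 667, 174]) cube([704, 225, 174]);
translate([250, 892, 348]) cube([704, 225, 174]);
translate([250, 1117, 522]) cube([704, 225, 174]);
translate([250, 1342, 696]) cube([704, 225, 174]);
translate([250, 1567, 870]) cube([704, 225, 174]);


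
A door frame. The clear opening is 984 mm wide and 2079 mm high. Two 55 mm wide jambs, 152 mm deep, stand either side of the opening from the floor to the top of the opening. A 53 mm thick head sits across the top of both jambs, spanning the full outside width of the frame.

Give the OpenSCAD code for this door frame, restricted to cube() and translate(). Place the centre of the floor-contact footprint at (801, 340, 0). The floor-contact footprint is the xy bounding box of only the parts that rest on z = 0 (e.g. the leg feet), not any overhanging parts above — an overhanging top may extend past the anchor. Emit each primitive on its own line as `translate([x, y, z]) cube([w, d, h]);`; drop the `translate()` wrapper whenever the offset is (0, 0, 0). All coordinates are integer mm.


translate([254, 264, 0]) cube([55, 152, 2079]);
translate([1293, 264, 0]) cube([55, 152, 2079]);
translate([254, 264, 2079]) cube([1094, 152, 53]);


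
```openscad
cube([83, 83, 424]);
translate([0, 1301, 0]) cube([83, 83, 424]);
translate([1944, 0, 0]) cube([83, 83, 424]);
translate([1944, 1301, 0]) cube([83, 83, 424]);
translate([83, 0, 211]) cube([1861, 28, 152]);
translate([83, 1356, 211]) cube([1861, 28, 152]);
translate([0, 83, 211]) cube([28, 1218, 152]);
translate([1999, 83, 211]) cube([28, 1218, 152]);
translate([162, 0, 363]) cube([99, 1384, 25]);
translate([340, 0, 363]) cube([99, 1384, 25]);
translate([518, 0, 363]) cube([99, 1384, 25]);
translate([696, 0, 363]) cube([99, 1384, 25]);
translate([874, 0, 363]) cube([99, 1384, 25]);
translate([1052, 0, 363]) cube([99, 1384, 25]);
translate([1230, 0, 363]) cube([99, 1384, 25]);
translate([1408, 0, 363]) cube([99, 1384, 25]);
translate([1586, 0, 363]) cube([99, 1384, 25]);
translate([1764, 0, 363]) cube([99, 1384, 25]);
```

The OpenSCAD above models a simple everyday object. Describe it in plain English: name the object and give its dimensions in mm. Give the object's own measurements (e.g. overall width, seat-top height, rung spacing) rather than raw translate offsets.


A bed frame 2027 mm long (x) by 1384 mm wide (y). Four 83×83 mm corner posts, 424 mm tall, at the corners of the footprint. Four rails of 28 mm thickness and 152 mm height run between adjacent posts with their undersides at z = 211 mm, their outer faces flush with the outside of the frame (the two x-running rails run between the posts' inner faces; the two y-running rails run between the posts' inner faces). 10 slats, each 99 mm wide (x) and 25 mm thick, lie across the top of the two x-running rails, running the full 1384 mm width of the frame in y; along x they sit between the end posts with a 79 mm gap after the −x posts and between neighbouring slats, leaving 81 mm before the +x posts.


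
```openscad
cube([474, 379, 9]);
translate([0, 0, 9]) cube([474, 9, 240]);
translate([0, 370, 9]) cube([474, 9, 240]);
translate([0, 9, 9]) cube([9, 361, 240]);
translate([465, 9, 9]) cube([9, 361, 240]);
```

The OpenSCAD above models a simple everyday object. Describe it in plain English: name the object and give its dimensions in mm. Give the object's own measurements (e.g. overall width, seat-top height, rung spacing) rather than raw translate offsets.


An open-topped rectangular box: outside dimensions 474×379×249 mm, with a uniform wall and base thickness of 9 mm. The base is a full 474×379 slab on the floor; four walls sit on top of the base. The front and back walls (the −y and +y sides) span the full width; the two side walls fit between them.


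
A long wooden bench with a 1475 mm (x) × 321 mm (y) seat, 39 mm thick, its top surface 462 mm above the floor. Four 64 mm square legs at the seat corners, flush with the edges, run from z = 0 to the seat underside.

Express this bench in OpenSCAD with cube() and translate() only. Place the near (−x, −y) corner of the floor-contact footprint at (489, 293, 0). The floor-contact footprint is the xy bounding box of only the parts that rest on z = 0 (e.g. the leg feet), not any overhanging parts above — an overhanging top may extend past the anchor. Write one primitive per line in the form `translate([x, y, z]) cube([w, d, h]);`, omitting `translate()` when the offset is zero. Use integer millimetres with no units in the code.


translate([489, 293, 423]) cube([1475, 321, 39]);
translate([489, 293, 0]) cube([64, 64, 423]);
translate([489, 550, 0]) cube([64, 64, 423]);
translate([1900, 293, 0]) cube([64, 64, 423]);
translate([1900, 550, 0]) cube([64, 64, 423]);


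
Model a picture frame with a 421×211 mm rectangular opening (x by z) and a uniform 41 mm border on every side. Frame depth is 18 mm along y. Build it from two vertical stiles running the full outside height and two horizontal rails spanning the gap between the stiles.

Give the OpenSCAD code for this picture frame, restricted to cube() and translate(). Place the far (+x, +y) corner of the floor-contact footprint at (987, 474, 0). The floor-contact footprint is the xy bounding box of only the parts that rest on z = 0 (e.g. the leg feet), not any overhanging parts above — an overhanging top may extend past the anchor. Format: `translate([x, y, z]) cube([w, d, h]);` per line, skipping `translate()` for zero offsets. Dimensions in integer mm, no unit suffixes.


translate([484, 456, 0]) cube([41, 18, 293]);
translate([946, 456, 0]) cube([41, 18, 293]);
translate([525, 456, 0]) cube([421, 18, 41]);
translate([525, 456, 252]) cube([421, 18, 41]);


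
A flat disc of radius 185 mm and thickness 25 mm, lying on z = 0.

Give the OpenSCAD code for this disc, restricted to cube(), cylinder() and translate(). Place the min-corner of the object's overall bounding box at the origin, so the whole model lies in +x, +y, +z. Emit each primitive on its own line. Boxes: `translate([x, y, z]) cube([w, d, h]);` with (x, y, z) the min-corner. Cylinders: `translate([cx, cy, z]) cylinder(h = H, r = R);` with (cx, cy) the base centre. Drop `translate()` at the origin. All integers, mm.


translate([185, 185, 0]) cylinder(h = 25, r = 185);


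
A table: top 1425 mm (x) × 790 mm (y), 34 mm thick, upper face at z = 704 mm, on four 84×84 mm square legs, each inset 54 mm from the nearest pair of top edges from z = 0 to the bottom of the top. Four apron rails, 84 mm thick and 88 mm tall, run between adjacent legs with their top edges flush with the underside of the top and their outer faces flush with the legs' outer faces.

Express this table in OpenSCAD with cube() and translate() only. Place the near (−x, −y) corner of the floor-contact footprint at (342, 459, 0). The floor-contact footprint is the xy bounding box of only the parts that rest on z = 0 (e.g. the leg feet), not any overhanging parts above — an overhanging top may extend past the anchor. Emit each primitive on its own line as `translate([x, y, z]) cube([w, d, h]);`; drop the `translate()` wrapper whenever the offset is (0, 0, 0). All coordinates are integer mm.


translate([288, 405, 670]) cube([1425, 790, 34]);
translate([342, 459, 0]) cube([84, 84, 670]);
translate([1575, 459, 0]) cube([84, 84, 670]);
translate([342, 1057, 0]) cube([84, 84, 670]);
translate([1575, 1057, 0]) cube([84, 84, 670]);
translate([426, 459, 582]) cube([1149, 84, 88]);
translate([426, 1057, 582]) cube([1149, 84, 88]);
translate([342, 543, 582]) cube([84, 514, 88]);
translate([1575, 543, 582]) cube([84, 514, 88]);


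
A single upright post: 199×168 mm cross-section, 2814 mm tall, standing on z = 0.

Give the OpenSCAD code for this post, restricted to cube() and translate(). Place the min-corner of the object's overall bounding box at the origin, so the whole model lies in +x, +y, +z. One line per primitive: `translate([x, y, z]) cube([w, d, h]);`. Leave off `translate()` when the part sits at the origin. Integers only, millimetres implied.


cube([199, 168, 2814]);


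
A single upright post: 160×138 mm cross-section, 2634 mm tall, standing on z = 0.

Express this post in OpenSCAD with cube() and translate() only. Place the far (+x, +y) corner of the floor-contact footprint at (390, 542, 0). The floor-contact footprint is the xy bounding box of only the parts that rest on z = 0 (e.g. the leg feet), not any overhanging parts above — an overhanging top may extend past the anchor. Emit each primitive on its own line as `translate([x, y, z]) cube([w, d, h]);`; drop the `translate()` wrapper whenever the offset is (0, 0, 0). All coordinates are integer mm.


translate([230, 404, 0]) cube([160, 138, 2634]);


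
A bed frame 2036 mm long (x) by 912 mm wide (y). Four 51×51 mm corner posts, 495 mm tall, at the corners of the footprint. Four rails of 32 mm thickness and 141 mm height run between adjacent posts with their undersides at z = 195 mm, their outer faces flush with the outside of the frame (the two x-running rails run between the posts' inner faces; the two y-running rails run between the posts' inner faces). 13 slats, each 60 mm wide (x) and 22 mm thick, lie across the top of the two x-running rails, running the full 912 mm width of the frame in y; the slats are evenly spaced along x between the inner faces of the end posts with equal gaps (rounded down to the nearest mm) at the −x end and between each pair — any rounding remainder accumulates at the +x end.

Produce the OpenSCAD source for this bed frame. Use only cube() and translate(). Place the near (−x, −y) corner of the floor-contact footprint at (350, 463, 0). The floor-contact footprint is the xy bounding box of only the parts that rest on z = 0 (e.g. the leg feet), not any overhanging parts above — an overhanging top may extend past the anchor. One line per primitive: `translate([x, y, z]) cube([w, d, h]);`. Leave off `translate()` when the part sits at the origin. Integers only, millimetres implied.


// slat z = rail_z + rail_h = 195 + 141 = 336
// slat gap = ⌊(1934 − 13·60) / 14⌋ = 82
translate([350, 463, 0]) cube([51, 51, 495]);
translate([350, 1324, 0]) cube([51, 51, 495]);
translate([2335, 463, 0]) cube([51, 51, 495]);
translate([2335, 1324, 0]) cube([51, 51, 495]);
translate([401, 463, 195]) cube([1934, 32, 141]);
translate([401, 1343, 195]) cube([1934, 32, 141]);
translate([350, 514, 195]) cube([32, 810, 141]);
translate([2354, 514, 195]) cube([32, 810, 141]);
translate([483, 463, 336]) cube([60, 912, 22]);
translate([625, 463, 336]) cube([60, 912, 22]);
translate([767, 463, 336]) cube([60, 912, 22]);
translate([909, 463, 336]) cube([60, 912, 22]);
translate([1051, 463, 336]) cube([60, 912, 22]);
translate([1193, 463, 336]) cube([60, 912, 22]);
translate([1335, 463, 336]) cube([60, 912, 22]);
translate([1477, 463, 336]) cube([60, 912, 22]);
translate([1619, 463, 336]) cube([60, 912, 22]);
translate([1761, 463, 336]) cube([60, 912, 22]);
translate([1903, 463, 336]) cube([60, 912, 22]);
translate([2045, 463, 336]) cube([60, 912, 22]);
translate([2187, 463, 336]) cube([60, 912, 22]);
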